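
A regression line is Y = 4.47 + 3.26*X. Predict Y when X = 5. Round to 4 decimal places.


Substitute X = 5 into the equation:
Y = 4.47 + 3.26 * 5 = 4.47 + 16.3000 = 20.7700.

20.7700


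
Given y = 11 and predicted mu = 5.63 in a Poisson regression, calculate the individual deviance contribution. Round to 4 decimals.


Compute y*ln(y/mu) = 11*ln(11/5.63) = 11*0.669786 = 7.367646.
y - mu = 5.37.
D = 2*(7.367646 - (5.37)) = 3.995292, which rounds to 3.9953.

3.9953


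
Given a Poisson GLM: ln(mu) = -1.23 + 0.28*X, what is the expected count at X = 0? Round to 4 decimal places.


Linear predictor: eta = -1.23 + (0.28)(0) = -1.2300.
Expected count: mu = exp(-1.2300) = 0.2923.

0.2923


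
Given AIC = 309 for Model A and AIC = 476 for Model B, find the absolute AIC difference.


|AIC_A - AIC_B| = |309 - 476| = 167.
Model A is preferred (lower AIC).

167


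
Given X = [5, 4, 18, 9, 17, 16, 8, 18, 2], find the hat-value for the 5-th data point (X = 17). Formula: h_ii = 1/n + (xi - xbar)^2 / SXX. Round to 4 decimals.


n = 9, xbar = 10.7778.
SXX = sum((xi - xbar)^2) = 337.5556.
h = 1/9 + (17 - 10.7778)^2 / 337.5556 = 0.2258.

0.2258


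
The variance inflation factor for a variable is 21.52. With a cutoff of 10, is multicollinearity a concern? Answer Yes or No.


Compare VIF = 21.52 to the threshold of 10.
21.52 >= 10, so the answer is Yes.

Yes


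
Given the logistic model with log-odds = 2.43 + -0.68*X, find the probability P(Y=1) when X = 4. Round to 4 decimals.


Linear predictor: z = 2.43 + -0.68 * 4 = -0.2900.
P = 1/(1 + exp(0.2900)) = 1/(1 + 1.3364) = 0.4280.

0.4280


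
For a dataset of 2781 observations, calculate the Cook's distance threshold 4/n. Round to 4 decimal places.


Using the rule of thumb:
Threshold = 4 / 2781 = 0.0014.

0.0014


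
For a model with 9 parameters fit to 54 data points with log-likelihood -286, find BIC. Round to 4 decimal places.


ln(54) = 3.988984.
k * ln(n) = 9 * 3.988984 = 35.900856.
-2L = 572.
BIC = 35.900856 + 572 = 607.900856, which rounds to 607.9009.

607.9009


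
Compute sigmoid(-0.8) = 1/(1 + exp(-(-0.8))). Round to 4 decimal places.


exp(0.8000) = 2.2255.
1 + exp(-z) = 3.2255.
sigmoid = 1/3.2255 = 0.3100.

0.3100


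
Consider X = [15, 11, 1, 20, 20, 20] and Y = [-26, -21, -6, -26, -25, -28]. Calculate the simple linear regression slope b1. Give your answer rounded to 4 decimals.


The sample means are xbar = 14.5000 and ybar = -22.0000.
Compute S_xx = 285.5000 and S_xy = -293.0000.
Slope b1 = S_xy / S_xx = -293.0000 / 285.5000 = -1.0263.

-1.0263


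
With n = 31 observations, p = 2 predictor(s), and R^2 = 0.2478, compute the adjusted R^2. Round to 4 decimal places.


Using the formula:
(1 - 0.2478) = 0.7522.
Multiply by 30/28: 0.7522 * 30 = 22.5660, then 22.5660 / 28 = 0.8059.
Adj R^2 = 1 - 0.8059 = 0.1941.

0.1941


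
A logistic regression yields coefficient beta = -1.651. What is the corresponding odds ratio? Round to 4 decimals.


Odds ratio = exp(beta) = exp(-1.651).
= 0.1919.

0.1919


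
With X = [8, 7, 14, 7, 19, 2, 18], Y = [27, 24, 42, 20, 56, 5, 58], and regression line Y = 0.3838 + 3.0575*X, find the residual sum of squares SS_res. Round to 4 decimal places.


Predicted values from Y = 0.3838 + 3.0575*X.
Residuals: [2.1562, 2.2137, -1.1888, -1.7863, -2.4763, -1.4988, 2.5812].
SSres = 29.1948.

29.1948


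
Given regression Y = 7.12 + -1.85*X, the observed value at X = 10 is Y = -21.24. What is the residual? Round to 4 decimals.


Compute yhat = 7.12 + (-1.85)(10) = -11.3800.
Residual = actual - predicted = -21.24 - -11.3800 = -9.8600.

-9.8600


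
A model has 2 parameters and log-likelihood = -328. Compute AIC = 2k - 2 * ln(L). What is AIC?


Compute:
2k = 2*2 = 4.
-2*loglik = -2*(-328) = 656.
AIC = 4 + 656 = 660.

660


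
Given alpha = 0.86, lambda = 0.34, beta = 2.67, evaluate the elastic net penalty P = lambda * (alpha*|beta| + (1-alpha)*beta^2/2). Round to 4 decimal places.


L1 component = 0.86 * |2.67| = 2.2962.
L2 component = 0.14 * 2.67^2 / 2 = 0.4990.
Penalty = 0.34 * (2.2962 + 0.4990) = 0.34 * 2.7952 = 0.9504.

0.9504


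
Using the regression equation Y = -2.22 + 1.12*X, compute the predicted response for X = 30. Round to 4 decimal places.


Substitute X = 30 into the equation:
Y = -2.22 + 1.12 * 30 = -2.22 + 33.6000 = 31.3800.

31.3800


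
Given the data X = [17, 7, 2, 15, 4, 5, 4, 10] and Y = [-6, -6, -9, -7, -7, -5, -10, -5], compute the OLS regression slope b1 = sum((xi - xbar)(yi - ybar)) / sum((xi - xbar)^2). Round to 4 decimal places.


First compute the means: xbar = 8.0000, ybar = -6.8750.
Then S_xx = sum((xi - xbar)^2) = 212.0000.
S_xy = sum((xi - xbar)(yi - ybar)) = 30.0000.
b1 = S_xy / S_xx = 30.0000 / 212.0000 = 0.1415.

0.1415


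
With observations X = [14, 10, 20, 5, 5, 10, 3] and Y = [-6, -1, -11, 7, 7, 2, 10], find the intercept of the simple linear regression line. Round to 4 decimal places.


First find the slope: b1 = -1.2660.
Means: xbar = 9.5714, ybar = 1.1429.
b0 = ybar - b1 * xbar = 1.1429 - -1.2660 * 9.5714 = 13.2607.

13.2607


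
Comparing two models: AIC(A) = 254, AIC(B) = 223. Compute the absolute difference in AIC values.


Absolute difference = |254 - 223| = 31.
The model with lower AIC (B) is preferred.

31


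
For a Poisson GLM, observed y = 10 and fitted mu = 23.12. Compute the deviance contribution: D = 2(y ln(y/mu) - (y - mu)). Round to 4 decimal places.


y/mu = 10/23.12 = 0.432526 (approx.), and ln(10/23.12) = -0.838113.
y * ln(y/mu) = 10 * -0.838113 = -8.381130.
y - mu = -13.12.
D = 2 * (-8.381130 - -13.12) = 9.477740, which rounds to 9.4777.

9.4777


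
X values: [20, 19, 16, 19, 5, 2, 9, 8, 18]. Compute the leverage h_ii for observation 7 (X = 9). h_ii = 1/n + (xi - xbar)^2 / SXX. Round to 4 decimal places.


n = 9, xbar = 12.8889.
SXX = sum((xi - xbar)^2) = 380.8889.
h = 1/9 + (9 - 12.8889)^2 / 380.8889 = 0.1508.

0.1508


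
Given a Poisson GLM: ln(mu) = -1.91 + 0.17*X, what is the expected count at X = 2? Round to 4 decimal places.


Compute eta = -1.91 + 0.17 * 2 = -1.5700.
Apply inverse link: mu = e^-1.5700 = 0.2080.

0.2080


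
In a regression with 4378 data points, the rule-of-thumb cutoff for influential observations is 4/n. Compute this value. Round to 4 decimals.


Cook's distance cutoff = 4/n = 4/4378.
= 0.0009.

0.0009


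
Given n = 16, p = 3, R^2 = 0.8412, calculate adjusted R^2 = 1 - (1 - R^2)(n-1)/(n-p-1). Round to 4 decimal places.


Plug in: Adj R^2 = 1 - (1 - 0.8412) * 15/12.
= 1 - 0.1588 * 15/12
= 1 - 2.3820 / 12
= 1 - 0.1985 = 0.8015.

0.8015


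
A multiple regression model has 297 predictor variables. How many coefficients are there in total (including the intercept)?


Including the intercept, the model has 297 predictor coefficients + 1 intercept.
Total = 298.

298


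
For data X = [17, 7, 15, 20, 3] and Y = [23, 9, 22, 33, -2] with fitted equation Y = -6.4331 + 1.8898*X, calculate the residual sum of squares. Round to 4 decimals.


Compute predicted values, then residuals = yi - yhat_i.
Residuals: [-2.6935, 2.2045, 0.0861, 1.6371, -1.2363].
SSres = sum(residual^2) = 16.3307.

16.3307


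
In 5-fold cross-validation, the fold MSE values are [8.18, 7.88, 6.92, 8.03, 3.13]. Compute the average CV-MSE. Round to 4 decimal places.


Add all fold MSEs: 34.1400.
Divide by k = 5: 34.1400/5 = 6.8280.

6.8280


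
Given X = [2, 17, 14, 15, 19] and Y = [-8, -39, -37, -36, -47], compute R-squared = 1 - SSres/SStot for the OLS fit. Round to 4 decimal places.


Fit the OLS line: b0 = -3.7415, b1 = -2.2133.
SSres = 13.1366.
SStot = 881.2000.
R^2 = 1 - 13.1366/881.2000 = 0.9851.

0.9851


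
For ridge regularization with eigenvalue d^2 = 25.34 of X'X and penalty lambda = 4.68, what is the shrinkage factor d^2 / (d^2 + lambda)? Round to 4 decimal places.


Compute the denominator: 25.34 + 4.68 = 30.0200.
Shrinkage factor = 25.34 / 30.0200 = 0.8441.

0.8441


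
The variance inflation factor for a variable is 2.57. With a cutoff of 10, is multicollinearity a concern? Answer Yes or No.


The threshold is 10.
VIF = 2.57 is < 10.
Multicollinearity indication: No.

No


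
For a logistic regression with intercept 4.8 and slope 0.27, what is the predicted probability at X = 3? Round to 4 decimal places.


Compute z = 4.8 + (0.27)(3) = 5.6100.
exp(-z) = 0.0037.
P = 1/(1 + 0.0037) = 0.9964.

0.9964


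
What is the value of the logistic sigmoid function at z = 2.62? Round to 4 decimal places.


Compute exp(-2.6200) = 0.0728.
Sigmoid = 1 / (1 + 0.0728) = 1 / 1.0728 = 0.9321.

0.9321


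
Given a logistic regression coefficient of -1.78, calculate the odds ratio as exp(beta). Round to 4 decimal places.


exp(-1.78) = 0.1686.
So the odds ratio is 0.1686.

0.1686


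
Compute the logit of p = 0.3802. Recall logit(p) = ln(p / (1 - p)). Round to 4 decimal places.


Compute the odds: 0.3802/0.6198 = 0.6134.
Take the natural log: ln(0.6134) = -0.4887.

-0.4887


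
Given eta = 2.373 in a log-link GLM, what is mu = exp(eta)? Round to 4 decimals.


Apply the inverse link:
mu = e^2.373 = 10.7295.

10.7295


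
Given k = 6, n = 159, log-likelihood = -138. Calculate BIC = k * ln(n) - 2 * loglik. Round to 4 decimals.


Compute k*ln(n) = 6*ln(159) = 6*5.068904 = 30.413424.
Then -2*loglik = 276.
BIC = 30.413424 + 276 = 306.413424, which rounds to 306.4134.

306.4134


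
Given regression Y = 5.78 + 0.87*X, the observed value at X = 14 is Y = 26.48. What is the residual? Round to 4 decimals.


Predicted = 5.78 + 0.87 * 14 = 17.9600.
Residual = 26.48 - 17.9600 = 8.5200.

8.5200


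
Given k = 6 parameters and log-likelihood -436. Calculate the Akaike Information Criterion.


Compute:
2k = 2*6 = 12.
-2*loglik = -2*(-436) = 872.
AIC = 12 + 872 = 884.

884


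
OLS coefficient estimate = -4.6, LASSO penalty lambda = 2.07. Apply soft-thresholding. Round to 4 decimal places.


|beta_OLS| = 4.6.
lambda = 2.07.
Since |beta| > lambda, coefficient = sign(beta)*(|beta| - lambda) = -2.5300.
Result = -2.5300.

-2.5300


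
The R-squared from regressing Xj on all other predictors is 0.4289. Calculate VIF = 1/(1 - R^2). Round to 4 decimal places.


VIF = 1 / (1 - 0.4289).
= 1 / 0.5711 = 1.7510.

1.7510


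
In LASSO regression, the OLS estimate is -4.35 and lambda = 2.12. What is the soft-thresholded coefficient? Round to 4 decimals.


Absolute value: |-4.35| = 4.35.
Compare to lambda = 2.12.
Since |beta| > lambda, coefficient = sign(beta)*(|beta| - lambda) = -2.2300.

-2.2300


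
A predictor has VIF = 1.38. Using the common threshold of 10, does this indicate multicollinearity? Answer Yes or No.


Check: VIF = 1.38 vs threshold = 10.
Since 1.38 < 10, the answer is No.

No


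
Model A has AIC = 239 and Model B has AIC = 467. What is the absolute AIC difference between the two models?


Absolute difference = |239 - 467| = 228.
The model with lower AIC (A) is preferred.

228


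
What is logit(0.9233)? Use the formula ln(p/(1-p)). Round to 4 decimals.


1 - p = 0.0767.
p/(1-p) = 12.0378.
logit = ln(12.0378) = 2.4881.

2.4881


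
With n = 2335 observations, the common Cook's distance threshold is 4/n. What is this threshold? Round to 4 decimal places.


The threshold is 4/n.
4/2335 = 0.0017.

0.0017


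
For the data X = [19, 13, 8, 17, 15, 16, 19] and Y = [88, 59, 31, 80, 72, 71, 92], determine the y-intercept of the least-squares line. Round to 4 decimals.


First find the slope: b1 = 5.3131.
Means: xbar = 15.2857, ybar = 70.4286.
b0 = ybar - b1 * xbar = 70.4286 - 5.3131 * 15.2857 = -10.7859.

-10.7859


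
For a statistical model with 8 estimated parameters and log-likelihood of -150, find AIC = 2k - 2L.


Compute:
2k = 2*8 = 16.
-2*loglik = -2*(-150) = 300.
AIC = 16 + 300 = 316.

316


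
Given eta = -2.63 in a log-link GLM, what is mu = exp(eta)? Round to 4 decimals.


Apply the inverse link:
mu = e^-2.63 = 0.0721.

0.0721


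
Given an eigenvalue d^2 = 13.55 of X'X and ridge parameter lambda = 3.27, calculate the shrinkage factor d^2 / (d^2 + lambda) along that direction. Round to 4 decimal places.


d^2 + lambda = 13.55 + 3.27 = 16.8200.
Shrinkage factor = 13.55/16.8200 = 0.8056.

0.8056


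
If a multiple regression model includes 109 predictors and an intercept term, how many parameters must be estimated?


Including the intercept, the model has 109 predictor coefficients + 1 intercept.
Total = 110.

110


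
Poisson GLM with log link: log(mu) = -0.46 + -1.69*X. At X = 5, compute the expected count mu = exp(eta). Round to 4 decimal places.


Linear predictor: eta = -0.46 + (-1.69)(5) = -8.9100.
Expected count: mu = exp(-8.9100) = 0.0001.

0.0001


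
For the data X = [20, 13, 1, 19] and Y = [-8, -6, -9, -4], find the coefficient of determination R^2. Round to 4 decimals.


The fitted line is Y = -8.7628 + 0.1519*X.
SSres = 9.4710, SStot = 14.7500.
R^2 = 1 - SSres/SStot = 0.3579.

0.3579


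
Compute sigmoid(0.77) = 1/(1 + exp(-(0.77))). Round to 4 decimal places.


First, exp(-0.7700) = 0.4630.
Then sigma(z) = 1/(1 + 0.4630) = 0.6835.

0.6835


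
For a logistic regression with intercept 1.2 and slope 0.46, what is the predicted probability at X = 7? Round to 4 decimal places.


Linear predictor: z = 1.2 + 0.46 * 7 = 4.4200.
P = 1/(1 + exp(-4.4200)) = 1/(1 + 0.0120) = 0.9881.

0.9881


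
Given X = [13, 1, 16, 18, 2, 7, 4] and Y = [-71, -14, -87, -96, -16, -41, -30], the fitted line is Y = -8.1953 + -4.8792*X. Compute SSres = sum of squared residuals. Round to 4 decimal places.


Compute predicted values, then residuals = yi - yhat_i.
Residuals: [0.6249, -0.9255, -0.7375, 0.0209, 1.9537, 1.3497, -2.2879].
SSres = sum(residual^2) = 12.6645.

12.6645


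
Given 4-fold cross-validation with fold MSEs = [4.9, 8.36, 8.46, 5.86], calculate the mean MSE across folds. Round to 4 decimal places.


Total MSE across folds = 27.5800.
CV-MSE = 27.5800/4 = 6.8950.

6.8950


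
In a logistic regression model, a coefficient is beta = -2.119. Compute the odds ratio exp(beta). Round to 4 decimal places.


The odds ratio is computed as:
OR = e^(-2.119) = 0.1202.

0.1202


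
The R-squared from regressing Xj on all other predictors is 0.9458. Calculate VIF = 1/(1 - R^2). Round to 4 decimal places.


Denominator: 1 - 0.9458 = 0.0542.
VIF = 1 / 0.0542 = 18.4502.

18.4502


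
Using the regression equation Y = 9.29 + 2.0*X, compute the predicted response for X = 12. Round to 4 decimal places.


Predicted value:
Y = 9.29 + (2.0)(12) = 9.29 + 24.0000 = 33.2900.

33.2900


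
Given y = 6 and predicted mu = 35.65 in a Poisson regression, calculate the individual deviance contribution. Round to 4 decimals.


First: ln(6/35.65) = -1.781990.
Then: 6 * -1.781990 = -10.691940.
y - mu = 6 - 35.65 = -29.65.
D = 2(-10.691940 - -29.65) = 37.916120, which rounds to 37.9161.

37.9161


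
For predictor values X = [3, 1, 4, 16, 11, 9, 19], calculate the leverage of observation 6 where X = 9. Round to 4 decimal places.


Compute xbar = 9.0000 with n = 7 observations.
SXX = 278.0000.
Leverage = 1/7 + (9 - 9.0000)^2/278.0000 = 0.1429.

0.1429


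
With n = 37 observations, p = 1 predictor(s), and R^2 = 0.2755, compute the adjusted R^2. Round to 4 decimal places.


Plug in: Adj R^2 = 1 - (1 - 0.2755) * 36/35.
= 1 - 0.7245 * 36/35
= 1 - 26.0820 / 35
= 1 - 0.7452 = 0.2548.

0.2548


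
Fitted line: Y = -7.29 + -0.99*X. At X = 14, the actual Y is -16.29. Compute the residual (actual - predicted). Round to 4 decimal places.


Predicted = -7.29 + -0.99 * 14 = -21.1500.
Residual = -16.29 - -21.1500 = 4.8600.

4.8600


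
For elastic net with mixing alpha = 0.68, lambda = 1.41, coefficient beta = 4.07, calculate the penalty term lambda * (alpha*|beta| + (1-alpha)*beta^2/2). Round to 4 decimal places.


L1 component = 0.68 * |4.07| = 2.7676.
L2 component = 0.32 * 4.07^2 / 2 = 2.6504.
Penalty = 1.41 * (2.7676 + 2.6504) = 1.41 * 5.4180 = 7.6394.

7.6394


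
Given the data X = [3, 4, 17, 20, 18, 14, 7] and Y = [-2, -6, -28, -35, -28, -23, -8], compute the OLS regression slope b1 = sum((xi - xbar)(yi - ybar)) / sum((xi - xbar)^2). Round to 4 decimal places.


The sample means are xbar = 11.8571 and ybar = -18.5714.
Compute S_xx = 298.8571 and S_xy = -546.5714.
Slope b1 = S_xy / S_xx = -546.5714 / 298.8571 = -1.8289.

-1.8289


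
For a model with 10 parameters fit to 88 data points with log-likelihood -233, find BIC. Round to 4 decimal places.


Compute k*ln(n) = 10*ln(88) = 10*4.477337 = 44.773370.
Then -2*loglik = 466.
BIC = 44.773370 + 466 = 510.773370, which rounds to 510.7734.

510.7734


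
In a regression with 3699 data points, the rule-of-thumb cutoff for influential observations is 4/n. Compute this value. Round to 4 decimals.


Using the rule of thumb:
Threshold = 4 / 3699 = 0.0011.

0.0011


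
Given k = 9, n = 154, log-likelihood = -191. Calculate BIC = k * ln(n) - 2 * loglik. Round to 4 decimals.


ln(154) = 5.036953.
k * ln(n) = 9 * 5.036953 = 45.332577.
-2L = 382.
BIC = 45.332577 + 382 = 427.332577, which rounds to 427.3326.

427.3326


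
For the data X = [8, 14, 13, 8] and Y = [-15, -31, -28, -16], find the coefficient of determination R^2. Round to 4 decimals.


The fitted line is Y = 4.9431 + -2.5528*X.
SSres = 0.6016, SStot = 201.0000.
R^2 = 1 - SSres/SStot = 0.9970.

0.9970


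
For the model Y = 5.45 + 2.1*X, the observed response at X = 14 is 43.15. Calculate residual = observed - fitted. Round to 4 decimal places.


Compute yhat = 5.45 + (2.1)(14) = 34.8500.
Residual = actual - predicted = 43.15 - 34.8500 = 8.3000.

8.3000


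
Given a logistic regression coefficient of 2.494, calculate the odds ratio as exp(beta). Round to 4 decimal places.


exp(2.494) = 12.1096.
So the odds ratio is 12.1096.

12.1096


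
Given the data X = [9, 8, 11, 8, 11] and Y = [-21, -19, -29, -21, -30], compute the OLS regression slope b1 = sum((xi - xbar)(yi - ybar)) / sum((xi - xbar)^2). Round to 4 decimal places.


Calculate xbar = 9.4000, ybar = -24.0000.
S_xx = 9.2000, S_xy = -30.0000.
Using b1 = S_xy / S_xx = -30.0000 / 9.2000, we get b1 = -3.2609.

-3.2609


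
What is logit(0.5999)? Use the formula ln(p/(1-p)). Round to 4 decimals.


The odds are p/(1-p) = 0.5999 / 0.4001 = 1.4994.
logit(p) = ln(1.4994) = 0.4050.

0.4050


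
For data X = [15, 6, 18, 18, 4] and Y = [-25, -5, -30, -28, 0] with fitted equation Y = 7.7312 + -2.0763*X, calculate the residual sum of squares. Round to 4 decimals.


Compute predicted values, then residuals = yi - yhat_i.
Residuals: [-1.5867, -0.2734, -0.3578, 1.6422, 0.5740].
SSres = sum(residual^2) = 5.7467.

5.7467


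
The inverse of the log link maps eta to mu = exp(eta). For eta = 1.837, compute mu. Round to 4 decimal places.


mu = exp(eta) = exp(1.837).
= 6.2777.

6.2777


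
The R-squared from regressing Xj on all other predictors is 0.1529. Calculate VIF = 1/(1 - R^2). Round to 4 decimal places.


Using VIF = 1/(1 - R^2_j):
1 - 0.1529 = 0.8471.
VIF = 1.1805.

1.1805


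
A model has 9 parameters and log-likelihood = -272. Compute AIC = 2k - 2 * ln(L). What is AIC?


AIC = 2*9 - 2*(-272).
= 18 + 544 = 562.

562


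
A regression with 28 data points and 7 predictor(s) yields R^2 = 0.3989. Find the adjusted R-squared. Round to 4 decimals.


Plug in: Adj R^2 = 1 - (1 - 0.3989) * 27/20.
= 1 - 0.6011 * 27/20
= 1 - 16.2297 / 20
= 1 - 0.8115 = 0.1885.

0.1885


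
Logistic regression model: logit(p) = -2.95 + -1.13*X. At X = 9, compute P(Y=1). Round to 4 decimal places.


Linear predictor: z = -2.95 + -1.13 * 9 = -13.1200.
P = 1/(1 + exp(13.1200)) = 1/(1 + 498819.7066) = 0.0000.

0.0000


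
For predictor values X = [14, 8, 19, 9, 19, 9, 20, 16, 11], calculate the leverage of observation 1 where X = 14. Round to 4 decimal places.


Compute xbar = 13.8889 with n = 9 observations.
SXX = 184.8889.
Leverage = 1/9 + (14 - 13.8889)^2/184.8889 = 0.1112.

0.1112


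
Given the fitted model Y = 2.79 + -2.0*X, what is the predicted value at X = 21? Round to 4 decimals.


Predicted value:
Y = 2.79 + (-2.0)(21) = 2.79 + -42.0000 = -39.2100.

-39.2100


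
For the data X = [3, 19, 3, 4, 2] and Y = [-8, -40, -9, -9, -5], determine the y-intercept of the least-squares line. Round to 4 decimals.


First find the slope: b1 = -2.0155.
Means: xbar = 6.2000, ybar = -14.2000.
b0 = ybar - b1 * xbar = -14.2000 - -2.0155 * 6.2000 = -1.7041.

-1.7041


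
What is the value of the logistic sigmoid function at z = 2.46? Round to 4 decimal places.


First, exp(-2.4600) = 0.0854.
Then sigma(z) = 1/(1 + 0.0854) = 0.9213.

0.9213


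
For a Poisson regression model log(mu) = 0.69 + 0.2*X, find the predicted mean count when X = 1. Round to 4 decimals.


Compute eta = 0.69 + 0.2 * 1 = 0.8900.
Apply inverse link: mu = e^0.8900 = 2.4351.

2.4351


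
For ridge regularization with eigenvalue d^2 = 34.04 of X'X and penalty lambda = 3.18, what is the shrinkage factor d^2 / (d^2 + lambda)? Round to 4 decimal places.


d^2 + lambda = 34.04 + 3.18 = 37.2200.
Shrinkage factor = 34.04/37.2200 = 0.9146.

0.9146


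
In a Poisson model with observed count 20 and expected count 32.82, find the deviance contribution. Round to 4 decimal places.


First: ln(20/32.82) = -0.495306.
Then: 20 * -0.495306 = -9.906120.
y - mu = 20 - 32.82 = -12.82.
D = 2(-9.906120 - -12.82) = 5.827760, which rounds to 5.8278.

5.8278


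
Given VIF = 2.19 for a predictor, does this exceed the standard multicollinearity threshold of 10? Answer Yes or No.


The threshold is 10.
VIF = 2.19 is < 10.
Multicollinearity indication: No.

No


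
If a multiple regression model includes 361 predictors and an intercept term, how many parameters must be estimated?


Total coefficients = number of predictors + 1 (for the intercept).
= 361 + 1 = 362.

362


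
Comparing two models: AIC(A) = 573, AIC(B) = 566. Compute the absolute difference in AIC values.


Absolute difference = |573 - 566| = 7.
The model with lower AIC (B) is preferred.

7


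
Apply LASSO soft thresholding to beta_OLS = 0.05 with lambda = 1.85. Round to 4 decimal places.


Check: |0.05| = 0.05 vs lambda = 1.85.
Since |beta| <= lambda, the coefficient is set to 0.
Soft-thresholded coefficient = 0.0000.

0.0000


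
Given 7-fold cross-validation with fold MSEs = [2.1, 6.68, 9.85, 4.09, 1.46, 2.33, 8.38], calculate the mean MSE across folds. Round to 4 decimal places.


Sum of fold MSEs = 34.8900.
Average = 34.8900 / 7 = 4.9843.

4.9843


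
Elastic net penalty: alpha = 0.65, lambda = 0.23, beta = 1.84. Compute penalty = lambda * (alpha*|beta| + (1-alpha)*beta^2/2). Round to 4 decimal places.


Compute:
L1 = 0.65 * 1.84 = 1.1960.
L2 = 0.35 * 1.84^2 / 2 = 0.5925.
Penalty = 0.23 * (1.1960 + 0.5925) = 0.4114.

0.4114


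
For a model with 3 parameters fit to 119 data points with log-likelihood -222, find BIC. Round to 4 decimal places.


ln(119) = 4.779123.
k * ln(n) = 3 * 4.779123 = 14.337369.
-2L = 444.
BIC = 14.337369 + 444 = 458.337369, which rounds to 458.3374.

458.3374


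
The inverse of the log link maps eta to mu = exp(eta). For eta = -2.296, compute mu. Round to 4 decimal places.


Apply the inverse link:
mu = e^-2.296 = 0.1007.

0.1007


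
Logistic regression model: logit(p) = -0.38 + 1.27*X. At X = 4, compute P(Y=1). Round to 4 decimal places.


Compute z = -0.38 + (1.27)(4) = 4.7000.
exp(-z) = 0.0091.
P = 1/(1 + 0.0091) = 0.9910.

0.9910


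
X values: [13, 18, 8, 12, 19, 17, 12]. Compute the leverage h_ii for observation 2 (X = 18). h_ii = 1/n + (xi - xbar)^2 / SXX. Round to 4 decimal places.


n = 7, xbar = 14.1429.
SXX = sum((xi - xbar)^2) = 94.8571.
h = 1/7 + (18 - 14.1429)^2 / 94.8571 = 0.2997.

0.2997


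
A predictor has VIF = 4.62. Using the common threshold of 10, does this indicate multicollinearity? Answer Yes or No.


Compare VIF = 4.62 to the threshold of 10.
4.62 < 10, so the answer is No.

No


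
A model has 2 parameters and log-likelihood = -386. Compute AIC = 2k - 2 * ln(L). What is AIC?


Compute:
2k = 2*2 = 4.
-2*loglik = -2*(-386) = 772.
AIC = 4 + 772 = 776.

776


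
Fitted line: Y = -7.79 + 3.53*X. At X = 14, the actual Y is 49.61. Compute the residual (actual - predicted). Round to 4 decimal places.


Compute yhat = -7.79 + (3.53)(14) = 41.6300.
Residual = actual - predicted = 49.61 - 41.6300 = 7.9800.

7.9800


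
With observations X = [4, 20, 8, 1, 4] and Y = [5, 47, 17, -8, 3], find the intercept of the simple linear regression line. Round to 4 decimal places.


First find the slope: b1 = 2.8065.
Means: xbar = 7.4000, ybar = 12.8000.
b0 = ybar - b1 * xbar = 12.8000 - 2.8065 * 7.4000 = -7.9677.

-7.9677


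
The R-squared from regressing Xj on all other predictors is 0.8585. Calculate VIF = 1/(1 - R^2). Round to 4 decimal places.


VIF = 1 / (1 - 0.8585).
= 1 / 0.1415 = 7.0671.

7.0671


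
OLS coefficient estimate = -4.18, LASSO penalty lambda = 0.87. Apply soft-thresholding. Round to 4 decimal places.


Check: |-4.18| = 4.18 vs lambda = 0.87.
Since |beta| > lambda, coefficient = sign(beta)*(|beta| - lambda) = -3.3100.
Soft-thresholded coefficient = -3.3100.

-3.3100


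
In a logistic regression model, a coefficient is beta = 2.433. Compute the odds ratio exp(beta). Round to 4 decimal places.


The odds ratio is computed as:
OR = e^(2.433) = 11.3930.

11.3930


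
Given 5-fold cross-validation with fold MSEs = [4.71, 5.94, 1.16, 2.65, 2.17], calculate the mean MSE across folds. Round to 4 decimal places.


Total MSE across folds = 16.6300.
CV-MSE = 16.6300/5 = 3.3260.

3.3260


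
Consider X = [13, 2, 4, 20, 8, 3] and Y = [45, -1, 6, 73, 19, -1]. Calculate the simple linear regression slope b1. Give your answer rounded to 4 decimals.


First compute the means: xbar = 8.3333, ybar = 23.5000.
Then S_xx = sum((xi - xbar)^2) = 245.3333.
S_xy = sum((xi - xbar)(yi - ybar)) = 1041.0000.
b1 = S_xy / S_xx = 1041.0000 / 245.3333 = 4.2432.

4.2432


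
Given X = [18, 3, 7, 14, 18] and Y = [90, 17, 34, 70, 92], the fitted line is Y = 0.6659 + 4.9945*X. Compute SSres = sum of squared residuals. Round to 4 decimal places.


Predicted values from Y = 0.6659 + 4.9945*X.
Residuals: [-0.5669, 1.3506, -1.6274, -0.5889, 1.4331].
SSres = 7.1945.

7.1945


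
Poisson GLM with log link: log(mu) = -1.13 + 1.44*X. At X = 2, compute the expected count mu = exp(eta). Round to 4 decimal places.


Linear predictor: eta = -1.13 + (1.44)(2) = 1.7500.
Expected count: mu = exp(1.7500) = 5.7546.

5.7546


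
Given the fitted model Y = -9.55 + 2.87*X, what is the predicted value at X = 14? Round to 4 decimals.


Plug X = 14 into Y = -9.55 + 2.87*X:
Y = -9.55 + 40.1800 = 30.6300.

30.6300


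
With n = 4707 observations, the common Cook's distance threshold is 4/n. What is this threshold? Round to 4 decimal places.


Using the rule of thumb:
Threshold = 4 / 4707 = 0.0008.

0.0008


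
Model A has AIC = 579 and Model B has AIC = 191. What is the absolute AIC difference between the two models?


Absolute difference = |579 - 191| = 388.
The model with lower AIC (B) is preferred.

388


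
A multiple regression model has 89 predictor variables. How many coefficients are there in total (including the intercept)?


Each predictor gets one coefficient, plus one intercept.
Total parameters = 89 + 1 = 90.

90


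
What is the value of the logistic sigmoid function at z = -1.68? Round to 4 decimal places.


First, exp(1.6800) = 5.3656.
Then sigma(z) = 1/(1 + 5.3656) = 0.1571.

0.1571


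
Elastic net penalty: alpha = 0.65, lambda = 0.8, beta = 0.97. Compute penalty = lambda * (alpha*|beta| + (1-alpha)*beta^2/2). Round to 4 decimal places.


L1 component = 0.65 * |0.97| = 0.6305.
L2 component = 0.35 * 0.97^2 / 2 = 0.1647.
Penalty = 0.8 * (0.6305 + 0.1647) = 0.8 * 0.7952 = 0.6361.

0.6361


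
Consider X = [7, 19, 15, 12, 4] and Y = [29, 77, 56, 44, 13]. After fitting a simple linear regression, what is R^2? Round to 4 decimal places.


Fit the OLS line: b0 = -2.4752, b1 = 4.0592.
SSres = 26.2906.
SStot = 2418.8000.
R^2 = 1 - 26.2906/2418.8000 = 0.9891.

0.9891


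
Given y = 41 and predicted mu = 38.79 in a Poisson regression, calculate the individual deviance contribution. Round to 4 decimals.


y/mu = 41/38.79 = 1.056973 (approx.), and ln(41/38.79) = 0.055410.
y * ln(y/mu) = 41 * 0.055410 = 2.271810.
y - mu = 2.21.
D = 2 * (2.271810 - 2.21) = 0.123620, which rounds to 0.1236.

0.1236


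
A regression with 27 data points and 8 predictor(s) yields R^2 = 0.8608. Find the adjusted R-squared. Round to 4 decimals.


Plug in: Adj R^2 = 1 - (1 - 0.8608) * 26/18.
= 1 - 0.1392 * 26/18
= 1 - 3.6192 / 18
= 1 - 0.2011 = 0.7989.

0.7989


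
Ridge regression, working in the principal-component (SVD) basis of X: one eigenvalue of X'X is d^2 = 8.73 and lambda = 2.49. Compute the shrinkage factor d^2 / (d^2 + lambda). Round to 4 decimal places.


Compute the denominator: 8.73 + 2.49 = 11.2200.
Shrinkage factor = 8.73 / 11.2200 = 0.7781.

0.7781


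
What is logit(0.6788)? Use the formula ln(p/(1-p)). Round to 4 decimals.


The odds are p/(1-p) = 0.6788 / 0.3212 = 2.1133.
logit(p) = ln(2.1133) = 0.7483.

0.7483


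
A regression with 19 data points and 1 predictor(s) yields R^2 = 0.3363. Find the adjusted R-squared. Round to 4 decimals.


Plug in: Adj R^2 = 1 - (1 - 0.3363) * 18/17.
= 1 - 0.6637 * 18/17
= 1 - 11.9466 / 17
= 1 - 0.7027 = 0.2973.

0.2973


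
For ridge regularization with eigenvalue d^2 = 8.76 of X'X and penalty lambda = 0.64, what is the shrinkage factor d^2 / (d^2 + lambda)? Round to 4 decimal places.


Compute the denominator: 8.76 + 0.64 = 9.4000.
Shrinkage factor = 8.76 / 9.4000 = 0.9319.

0.9319


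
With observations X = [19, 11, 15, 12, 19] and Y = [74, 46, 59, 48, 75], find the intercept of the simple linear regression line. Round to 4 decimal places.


First find the slope: b1 = 3.6549.
Means: xbar = 15.2000, ybar = 60.4000.
b0 = ybar - b1 * xbar = 60.4000 - 3.6549 * 15.2000 = 4.8451.

4.8451


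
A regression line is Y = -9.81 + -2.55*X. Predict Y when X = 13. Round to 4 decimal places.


Plug X = 13 into Y = -9.81 + -2.55*X:
Y = -9.81 + -33.1500 = -42.9600.

-42.9600


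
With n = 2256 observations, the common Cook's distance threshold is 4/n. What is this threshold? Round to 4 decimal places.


The threshold is 4/n.
4/2256 = 0.0018.

0.0018


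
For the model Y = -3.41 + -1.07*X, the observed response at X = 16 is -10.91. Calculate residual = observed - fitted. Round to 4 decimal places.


Predicted = -3.41 + -1.07 * 16 = -20.5300.
Residual = -10.91 - -20.5300 = 9.6200.

9.6200


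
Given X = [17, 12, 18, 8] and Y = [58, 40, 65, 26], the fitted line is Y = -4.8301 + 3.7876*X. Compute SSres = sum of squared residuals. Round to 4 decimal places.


Predicted values from Y = -4.8301 + 3.7876*X.
Residuals: [-1.5591, -0.6211, 1.6533, 0.5293].
SSres = 5.8301.

5.8301


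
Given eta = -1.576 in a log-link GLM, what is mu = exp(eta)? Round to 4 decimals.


The inverse log link gives:
mu = exp(-1.576) = 0.2068.

0.2068


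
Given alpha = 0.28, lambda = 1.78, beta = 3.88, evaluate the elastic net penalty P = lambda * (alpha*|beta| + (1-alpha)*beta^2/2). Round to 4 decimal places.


L1 component = 0.28 * |3.88| = 1.0864.
L2 component = 0.72 * 3.88^2 / 2 = 5.4196.
Penalty = 1.78 * (1.0864 + 5.4196) = 1.78 * 6.5060 = 11.5807.

11.5807


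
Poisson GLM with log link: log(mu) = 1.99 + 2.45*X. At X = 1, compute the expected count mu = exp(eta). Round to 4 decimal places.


Linear predictor: eta = 1.99 + (2.45)(1) = 4.4400.
Expected count: mu = exp(4.4400) = 84.7749.

84.7749


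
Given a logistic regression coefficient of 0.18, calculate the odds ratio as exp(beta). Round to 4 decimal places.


The odds ratio is computed as:
OR = e^(0.18) = 1.1972.

1.1972


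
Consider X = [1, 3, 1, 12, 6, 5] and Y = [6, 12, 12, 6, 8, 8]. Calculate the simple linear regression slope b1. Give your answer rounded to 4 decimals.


First compute the means: xbar = 4.6667, ybar = 8.6667.
Then S_xx = sum((xi - xbar)^2) = 85.3333.
S_xy = sum((xi - xbar)(yi - ybar)) = -28.6667.
b1 = S_xy / S_xx = -28.6667 / 85.3333 = -0.3359.

-0.3359


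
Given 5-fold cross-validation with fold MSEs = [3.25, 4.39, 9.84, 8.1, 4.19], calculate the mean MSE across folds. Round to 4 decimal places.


Add all fold MSEs: 29.7700.
Divide by k = 5: 29.7700/5 = 5.9540.

5.9540


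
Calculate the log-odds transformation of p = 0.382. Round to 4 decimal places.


Compute the odds: 0.382/0.618 = 0.6181.
Take the natural log: ln(0.6181) = -0.4811.

-0.4811


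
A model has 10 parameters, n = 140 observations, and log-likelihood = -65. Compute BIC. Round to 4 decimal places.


ln(140) = 4.941642.
k * ln(n) = 10 * 4.941642 = 49.416420.
-2L = 130.
BIC = 49.416420 + 130 = 179.416420, which rounds to 179.4164.

179.4164


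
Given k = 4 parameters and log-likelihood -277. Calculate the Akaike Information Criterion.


AIC = 2*4 - 2*(-277).
= 8 + 554 = 562.

562


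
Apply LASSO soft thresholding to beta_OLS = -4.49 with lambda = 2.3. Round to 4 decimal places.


Absolute value: |-4.49| = 4.49.
Compare to lambda = 2.3.
Since |beta| > lambda, coefficient = sign(beta)*(|beta| - lambda) = -2.1900.

-2.1900


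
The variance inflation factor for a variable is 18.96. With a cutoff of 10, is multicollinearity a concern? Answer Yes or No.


The threshold is 10.
VIF = 18.96 is >= 10.
Multicollinearity indication: Yes.

Yes


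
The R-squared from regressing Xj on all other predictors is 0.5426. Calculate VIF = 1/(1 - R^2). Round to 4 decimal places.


VIF = 1 / (1 - 0.5426).
= 1 / 0.4574 = 2.1863.

2.1863


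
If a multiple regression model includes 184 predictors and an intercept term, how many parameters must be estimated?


Each predictor gets one coefficient, plus one intercept.
Total parameters = 184 + 1 = 185.

185


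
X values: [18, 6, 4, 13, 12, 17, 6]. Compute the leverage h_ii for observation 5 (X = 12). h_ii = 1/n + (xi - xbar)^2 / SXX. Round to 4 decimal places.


Mean of X: xbar = 10.8571.
SXX = 188.8571.
For X = 12: h = 1/7 + (12 - 10.8571)^2/188.8571 = 0.1498.

0.1498


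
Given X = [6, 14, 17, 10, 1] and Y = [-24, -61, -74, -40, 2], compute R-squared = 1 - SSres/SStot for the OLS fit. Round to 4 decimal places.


After computing the OLS fit (b0=6.0273, b1=-4.7320):
SSres = 5.6228, SStot = 3615.2000.
R^2 = 1 - 5.6228/3615.2000 = 0.9984.

0.9984


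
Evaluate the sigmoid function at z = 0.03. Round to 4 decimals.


exp(-0.0300) = 0.9704.
1 + exp(-z) = 1.9704.
sigmoid = 1/1.9704 = 0.5075.

0.5075


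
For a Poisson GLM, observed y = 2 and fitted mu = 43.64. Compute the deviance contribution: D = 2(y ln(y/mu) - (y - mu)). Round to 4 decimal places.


First: ln(2/43.64) = -3.082827.
Then: 2 * -3.082827 = -6.165654.
y - mu = 2 - 43.64 = -41.64.
D = 2(-6.165654 - -41.64) = 70.948692, which rounds to 70.9487.

70.9487


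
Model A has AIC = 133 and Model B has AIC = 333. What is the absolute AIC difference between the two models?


Compute |133 - 333| = 200.
Model A has the smaller AIC.

200


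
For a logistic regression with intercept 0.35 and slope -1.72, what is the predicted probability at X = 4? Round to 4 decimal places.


z = 0.35 + -1.72 * 4 = -6.5300.
Sigmoid: P = 1 / (1 + exp(6.5300)) = 0.0015.

0.0015


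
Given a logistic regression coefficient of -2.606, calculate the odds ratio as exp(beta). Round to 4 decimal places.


Odds ratio = exp(beta) = exp(-2.606).
= 0.0738.

0.0738


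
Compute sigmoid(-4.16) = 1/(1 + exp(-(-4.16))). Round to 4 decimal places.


exp(4.1600) = 64.0715.
1 + exp(-z) = 65.0715.
sigmoid = 1/65.0715 = 0.0154.

0.0154


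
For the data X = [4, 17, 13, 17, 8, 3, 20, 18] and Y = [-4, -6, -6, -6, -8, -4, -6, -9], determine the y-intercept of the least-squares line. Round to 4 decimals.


First find the slope: b1 = -0.1403.
Means: xbar = 12.5000, ybar = -6.1250.
b0 = ybar - b1 * xbar = -6.1250 - -0.1403 * 12.5000 = -4.3710.

-4.3710


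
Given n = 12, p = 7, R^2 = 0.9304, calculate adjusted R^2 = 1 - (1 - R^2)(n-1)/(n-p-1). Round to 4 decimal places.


Adjusted R^2 = 1 - (1 - R^2) * (n-1)/(n-p-1).
(1 - R^2) = 0.0696.
(n-1)/(n-p-1) = 11/4.
(1 - R^2) * (n-1) = 0.0696 * 11 = 0.7656.
Divide by (n-p-1): 0.7656 / 4 = 0.1914.
Adj R^2 = 1 - 0.1914 = 0.8086.

0.8086


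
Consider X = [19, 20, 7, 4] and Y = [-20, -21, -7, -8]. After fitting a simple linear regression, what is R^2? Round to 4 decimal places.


After computing the OLS fit (b0=-2.7438, b1=-0.9005):
SSres = 7.0100, SStot = 170.0000.
R^2 = 1 - 7.0100/170.0000 = 0.9588.

0.9588


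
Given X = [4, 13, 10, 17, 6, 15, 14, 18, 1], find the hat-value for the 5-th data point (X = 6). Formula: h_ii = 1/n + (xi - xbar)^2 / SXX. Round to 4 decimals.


n = 9, xbar = 10.8889.
SXX = sum((xi - xbar)^2) = 288.8889.
h = 1/9 + (6 - 10.8889)^2 / 288.8889 = 0.1938.

0.1938


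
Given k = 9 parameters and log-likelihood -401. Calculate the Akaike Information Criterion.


Compute:
2k = 2*9 = 18.
-2*loglik = -2*(-401) = 802.
AIC = 18 + 802 = 820.

820


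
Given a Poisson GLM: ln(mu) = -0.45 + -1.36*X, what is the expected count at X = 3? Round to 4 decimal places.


Linear predictor: eta = -0.45 + (-1.36)(3) = -4.5300.
Expected count: mu = exp(-4.5300) = 0.0108.

0.0108


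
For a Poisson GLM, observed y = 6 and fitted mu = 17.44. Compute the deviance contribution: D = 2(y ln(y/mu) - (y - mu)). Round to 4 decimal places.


y/mu = 6/17.44 = 0.344037 (approx.), and ln(6/17.44) = -1.067007.
y * ln(y/mu) = 6 * -1.067007 = -6.402042.
y - mu = -11.44.
D = 2 * (-6.402042 - -11.44) = 10.075916, which rounds to 10.0759.

10.0759


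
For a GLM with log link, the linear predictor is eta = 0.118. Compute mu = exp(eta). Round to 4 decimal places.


The inverse log link gives:
mu = exp(0.118) = 1.1252.

1.1252


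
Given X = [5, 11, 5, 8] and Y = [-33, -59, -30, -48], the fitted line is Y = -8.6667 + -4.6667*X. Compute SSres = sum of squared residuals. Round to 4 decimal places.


Predicted values from Y = -8.6667 + -4.6667*X.
Residuals: [-0.9998, 1.0004, 2.0002, -1.9997].
SSres = 10.0000.

10.0000


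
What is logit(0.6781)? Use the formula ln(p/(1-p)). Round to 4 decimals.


1 - p = 0.3219.
p/(1-p) = 2.1066.
logit = ln(2.1066) = 0.7451.

0.7451


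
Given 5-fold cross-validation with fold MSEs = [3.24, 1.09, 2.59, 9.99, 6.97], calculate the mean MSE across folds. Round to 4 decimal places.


Sum of fold MSEs = 23.8800.
Average = 23.8800 / 5 = 4.7760.

4.7760


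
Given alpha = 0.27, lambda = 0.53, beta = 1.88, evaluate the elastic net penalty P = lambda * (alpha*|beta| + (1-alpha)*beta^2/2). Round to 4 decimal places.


L1 component = 0.27 * |1.88| = 0.5076.
L2 component = 0.73 * 1.88^2 / 2 = 1.2901.
Penalty = 0.53 * (0.5076 + 1.2901) = 0.53 * 1.7977 = 0.9528.

0.9528


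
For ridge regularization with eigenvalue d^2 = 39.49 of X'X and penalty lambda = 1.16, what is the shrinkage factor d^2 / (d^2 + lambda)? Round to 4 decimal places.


Denominator = d^2 + lambda = 39.49 + 1.16 = 40.6500.
Shrinkage = 39.49 / 40.6500 = 0.9715.

0.9715


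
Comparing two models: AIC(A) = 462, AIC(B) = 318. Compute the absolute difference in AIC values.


Compute |462 - 318| = 144.
Model B has the smaller AIC.

144


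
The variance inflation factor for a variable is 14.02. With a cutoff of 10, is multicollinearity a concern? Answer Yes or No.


The threshold is 10.
VIF = 14.02 is >= 10.
Multicollinearity indication: Yes.

Yes
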